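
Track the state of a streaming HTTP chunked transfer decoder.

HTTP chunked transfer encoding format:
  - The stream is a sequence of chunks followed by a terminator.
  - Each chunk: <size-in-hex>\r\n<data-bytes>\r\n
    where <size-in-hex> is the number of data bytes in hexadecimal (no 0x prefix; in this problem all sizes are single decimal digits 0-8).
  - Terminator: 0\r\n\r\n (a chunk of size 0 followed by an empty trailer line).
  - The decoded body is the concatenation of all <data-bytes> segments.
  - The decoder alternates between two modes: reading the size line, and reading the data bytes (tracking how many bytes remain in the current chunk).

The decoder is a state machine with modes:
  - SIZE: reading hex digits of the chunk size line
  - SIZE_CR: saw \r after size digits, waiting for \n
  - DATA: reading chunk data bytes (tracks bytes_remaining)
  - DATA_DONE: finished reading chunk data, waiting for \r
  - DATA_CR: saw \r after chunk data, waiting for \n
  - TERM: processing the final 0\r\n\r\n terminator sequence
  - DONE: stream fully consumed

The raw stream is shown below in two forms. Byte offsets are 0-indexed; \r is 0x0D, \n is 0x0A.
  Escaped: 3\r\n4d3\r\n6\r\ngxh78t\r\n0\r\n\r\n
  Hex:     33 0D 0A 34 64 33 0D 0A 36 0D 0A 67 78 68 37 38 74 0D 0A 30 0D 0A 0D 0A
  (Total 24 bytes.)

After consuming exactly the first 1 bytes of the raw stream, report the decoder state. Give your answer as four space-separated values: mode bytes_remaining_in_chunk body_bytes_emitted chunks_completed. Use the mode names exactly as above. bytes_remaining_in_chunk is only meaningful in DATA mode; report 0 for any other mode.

Byte 0 = '3': mode=SIZE remaining=0 emitted=0 chunks_done=0

Answer: SIZE 0 0 0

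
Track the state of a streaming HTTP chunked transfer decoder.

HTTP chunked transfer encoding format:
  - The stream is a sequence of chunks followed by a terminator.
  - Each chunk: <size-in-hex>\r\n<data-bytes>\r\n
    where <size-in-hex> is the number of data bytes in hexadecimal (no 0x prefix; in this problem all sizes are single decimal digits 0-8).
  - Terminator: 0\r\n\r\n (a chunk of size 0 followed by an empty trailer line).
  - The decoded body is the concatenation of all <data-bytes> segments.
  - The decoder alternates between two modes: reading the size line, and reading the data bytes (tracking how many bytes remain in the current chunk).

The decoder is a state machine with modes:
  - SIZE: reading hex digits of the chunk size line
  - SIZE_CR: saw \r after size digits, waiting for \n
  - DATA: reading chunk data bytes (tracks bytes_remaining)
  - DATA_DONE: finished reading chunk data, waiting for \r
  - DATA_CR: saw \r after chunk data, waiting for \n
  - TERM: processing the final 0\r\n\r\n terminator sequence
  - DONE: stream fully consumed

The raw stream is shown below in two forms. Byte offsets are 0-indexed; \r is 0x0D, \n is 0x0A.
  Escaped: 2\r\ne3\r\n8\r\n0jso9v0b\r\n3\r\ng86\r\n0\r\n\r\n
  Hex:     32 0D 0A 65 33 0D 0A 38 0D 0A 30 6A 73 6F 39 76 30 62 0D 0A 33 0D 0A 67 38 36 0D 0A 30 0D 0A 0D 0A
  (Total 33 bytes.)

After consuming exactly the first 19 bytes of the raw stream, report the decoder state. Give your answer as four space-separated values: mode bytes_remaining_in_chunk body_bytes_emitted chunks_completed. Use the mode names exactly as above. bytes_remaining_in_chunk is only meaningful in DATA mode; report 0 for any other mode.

Byte 0 = '2': mode=SIZE remaining=0 emitted=0 chunks_done=0
Byte 1 = 0x0D: mode=SIZE_CR remaining=0 emitted=0 chunks_done=0
Byte 2 = 0x0A: mode=DATA remaining=2 emitted=0 chunks_done=0
Byte 3 = 'e': mode=DATA remaining=1 emitted=1 chunks_done=0
Byte 4 = '3': mode=DATA_DONE remaining=0 emitted=2 chunks_done=0
Byte 5 = 0x0D: mode=DATA_CR remaining=0 emitted=2 chunks_done=0
Byte 6 = 0x0A: mode=SIZE remaining=0 emitted=2 chunks_done=1
Byte 7 = '8': mode=SIZE remaining=0 emitted=2 chunks_done=1
Byte 8 = 0x0D: mode=SIZE_CR remaining=0 emitted=2 chunks_done=1
Byte 9 = 0x0A: mode=DATA remaining=8 emitted=2 chunks_done=1
Byte 10 = '0': mode=DATA remaining=7 emitted=3 chunks_done=1
Byte 11 = 'j': mode=DATA remaining=6 emitted=4 chunks_done=1
Byte 12 = 's': mode=DATA remaining=5 emitted=5 chunks_done=1
Byte 13 = 'o': mode=DATA remaining=4 emitted=6 chunks_done=1
Byte 14 = '9': mode=DATA remaining=3 emitted=7 chunks_done=1
Byte 15 = 'v': mode=DATA remaining=2 emitted=8 chunks_done=1
Byte 16 = '0': mode=DATA remaining=1 emitted=9 chunks_done=1
Byte 17 = 'b': mode=DATA_DONE remaining=0 emitted=10 chunks_done=1
Byte 18 = 0x0D: mode=DATA_CR remaining=0 emitted=10 chunks_done=1

Answer: DATA_CR 0 10 1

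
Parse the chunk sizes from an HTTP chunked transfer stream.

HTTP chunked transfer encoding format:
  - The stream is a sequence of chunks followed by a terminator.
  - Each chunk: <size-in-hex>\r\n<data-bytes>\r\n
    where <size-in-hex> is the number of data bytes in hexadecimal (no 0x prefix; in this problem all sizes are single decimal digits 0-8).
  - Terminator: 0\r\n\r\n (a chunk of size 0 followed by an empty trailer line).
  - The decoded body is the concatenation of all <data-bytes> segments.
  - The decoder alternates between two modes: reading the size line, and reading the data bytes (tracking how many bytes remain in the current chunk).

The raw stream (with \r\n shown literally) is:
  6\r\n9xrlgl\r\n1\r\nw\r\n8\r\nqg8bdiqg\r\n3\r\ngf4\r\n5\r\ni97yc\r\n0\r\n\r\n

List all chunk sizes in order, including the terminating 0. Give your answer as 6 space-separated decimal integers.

Answer: 6 1 8 3 5 0

Derivation:
Chunk 1: stream[0..1]='6' size=0x6=6, data at stream[3..9]='9xrlgl' -> body[0..6], body so far='9xrlgl'
Chunk 2: stream[11..12]='1' size=0x1=1, data at stream[14..15]='w' -> body[6..7], body so far='9xrlglw'
Chunk 3: stream[17..18]='8' size=0x8=8, data at stream[20..28]='qg8bdiqg' -> body[7..15], body so far='9xrlglwqg8bdiqg'
Chunk 4: stream[30..31]='3' size=0x3=3, data at stream[33..36]='gf4' -> body[15..18], body so far='9xrlglwqg8bdiqggf4'
Chunk 5: stream[38..39]='5' size=0x5=5, data at stream[41..46]='i97yc' -> body[18..23], body so far='9xrlglwqg8bdiqggf4i97yc'
Chunk 6: stream[48..49]='0' size=0 (terminator). Final body='9xrlglwqg8bdiqggf4i97yc' (23 bytes)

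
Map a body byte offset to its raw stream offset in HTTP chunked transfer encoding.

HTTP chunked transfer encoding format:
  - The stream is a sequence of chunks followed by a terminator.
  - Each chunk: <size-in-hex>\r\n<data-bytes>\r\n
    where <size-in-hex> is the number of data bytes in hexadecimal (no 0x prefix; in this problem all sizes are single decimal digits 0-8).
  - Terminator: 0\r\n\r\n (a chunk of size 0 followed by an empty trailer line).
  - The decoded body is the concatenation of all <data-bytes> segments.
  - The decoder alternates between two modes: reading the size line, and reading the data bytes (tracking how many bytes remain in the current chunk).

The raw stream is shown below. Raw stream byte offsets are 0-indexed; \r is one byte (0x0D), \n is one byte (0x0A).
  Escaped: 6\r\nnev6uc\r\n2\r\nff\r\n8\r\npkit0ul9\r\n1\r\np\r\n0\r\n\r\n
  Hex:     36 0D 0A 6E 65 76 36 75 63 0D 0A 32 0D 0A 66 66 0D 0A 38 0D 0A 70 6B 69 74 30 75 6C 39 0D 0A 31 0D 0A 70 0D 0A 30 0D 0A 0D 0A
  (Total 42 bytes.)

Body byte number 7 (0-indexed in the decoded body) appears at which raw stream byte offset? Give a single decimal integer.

Chunk 1: stream[0..1]='6' size=0x6=6, data at stream[3..9]='nev6uc' -> body[0..6], body so far='nev6uc'
Chunk 2: stream[11..12]='2' size=0x2=2, data at stream[14..16]='ff' -> body[6..8], body so far='nev6ucff'
Chunk 3: stream[18..19]='8' size=0x8=8, data at stream[21..29]='pkit0ul9' -> body[8..16], body so far='nev6ucffpkit0ul9'
Chunk 4: stream[31..32]='1' size=0x1=1, data at stream[34..35]='p' -> body[16..17], body so far='nev6ucffpkit0ul9p'
Chunk 5: stream[37..38]='0' size=0 (terminator). Final body='nev6ucffpkit0ul9p' (17 bytes)
Body byte 7 at stream offset 15

Answer: 15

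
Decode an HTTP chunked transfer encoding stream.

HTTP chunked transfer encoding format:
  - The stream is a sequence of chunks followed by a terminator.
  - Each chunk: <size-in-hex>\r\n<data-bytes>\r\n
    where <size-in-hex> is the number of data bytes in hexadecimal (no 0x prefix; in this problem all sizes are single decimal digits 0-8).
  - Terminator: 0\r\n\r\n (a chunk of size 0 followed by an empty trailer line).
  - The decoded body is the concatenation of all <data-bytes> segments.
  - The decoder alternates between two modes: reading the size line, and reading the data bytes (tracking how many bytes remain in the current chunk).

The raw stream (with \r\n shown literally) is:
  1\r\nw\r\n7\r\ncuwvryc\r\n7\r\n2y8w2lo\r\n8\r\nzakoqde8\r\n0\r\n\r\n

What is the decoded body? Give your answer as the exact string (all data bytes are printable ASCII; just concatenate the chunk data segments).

Chunk 1: stream[0..1]='1' size=0x1=1, data at stream[3..4]='w' -> body[0..1], body so far='w'
Chunk 2: stream[6..7]='7' size=0x7=7, data at stream[9..16]='cuwvryc' -> body[1..8], body so far='wcuwvryc'
Chunk 3: stream[18..19]='7' size=0x7=7, data at stream[21..28]='2y8w2lo' -> body[8..15], body so far='wcuwvryc2y8w2lo'
Chunk 4: stream[30..31]='8' size=0x8=8, data at stream[33..41]='zakoqde8' -> body[15..23], body so far='wcuwvryc2y8w2lozakoqde8'
Chunk 5: stream[43..44]='0' size=0 (terminator). Final body='wcuwvryc2y8w2lozakoqde8' (23 bytes)

Answer: wcuwvryc2y8w2lozakoqde8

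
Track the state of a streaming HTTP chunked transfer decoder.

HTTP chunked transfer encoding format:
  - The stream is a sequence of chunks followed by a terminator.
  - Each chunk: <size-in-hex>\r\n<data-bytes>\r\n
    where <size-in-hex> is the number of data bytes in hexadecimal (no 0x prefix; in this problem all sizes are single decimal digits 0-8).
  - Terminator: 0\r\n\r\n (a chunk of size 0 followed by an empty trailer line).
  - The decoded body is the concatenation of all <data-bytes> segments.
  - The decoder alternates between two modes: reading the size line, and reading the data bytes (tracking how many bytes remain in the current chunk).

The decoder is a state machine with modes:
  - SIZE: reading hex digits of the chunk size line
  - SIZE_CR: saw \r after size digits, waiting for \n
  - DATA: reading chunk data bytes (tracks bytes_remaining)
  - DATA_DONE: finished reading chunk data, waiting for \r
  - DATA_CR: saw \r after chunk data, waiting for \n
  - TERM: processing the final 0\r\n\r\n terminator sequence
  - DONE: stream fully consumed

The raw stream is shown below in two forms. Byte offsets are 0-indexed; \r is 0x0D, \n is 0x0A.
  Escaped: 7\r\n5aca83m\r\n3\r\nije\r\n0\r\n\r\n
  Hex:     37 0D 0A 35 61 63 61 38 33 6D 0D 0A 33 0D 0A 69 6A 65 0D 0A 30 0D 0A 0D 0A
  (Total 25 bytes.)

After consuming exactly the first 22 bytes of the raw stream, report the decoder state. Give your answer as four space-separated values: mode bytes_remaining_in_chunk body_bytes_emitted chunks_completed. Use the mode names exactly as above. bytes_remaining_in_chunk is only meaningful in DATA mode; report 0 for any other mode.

Answer: SIZE_CR 0 10 2

Derivation:
Byte 0 = '7': mode=SIZE remaining=0 emitted=0 chunks_done=0
Byte 1 = 0x0D: mode=SIZE_CR remaining=0 emitted=0 chunks_done=0
Byte 2 = 0x0A: mode=DATA remaining=7 emitted=0 chunks_done=0
Byte 3 = '5': mode=DATA remaining=6 emitted=1 chunks_done=0
Byte 4 = 'a': mode=DATA remaining=5 emitted=2 chunks_done=0
Byte 5 = 'c': mode=DATA remaining=4 emitted=3 chunks_done=0
Byte 6 = 'a': mode=DATA remaining=3 emitted=4 chunks_done=0
Byte 7 = '8': mode=DATA remaining=2 emitted=5 chunks_done=0
Byte 8 = '3': mode=DATA remaining=1 emitted=6 chunks_done=0
Byte 9 = 'm': mode=DATA_DONE remaining=0 emitted=7 chunks_done=0
Byte 10 = 0x0D: mode=DATA_CR remaining=0 emitted=7 chunks_done=0
Byte 11 = 0x0A: mode=SIZE remaining=0 emitted=7 chunks_done=1
Byte 12 = '3': mode=SIZE remaining=0 emitted=7 chunks_done=1
Byte 13 = 0x0D: mode=SIZE_CR remaining=0 emitted=7 chunks_done=1
Byte 14 = 0x0A: mode=DATA remaining=3 emitted=7 chunks_done=1
Byte 15 = 'i': mode=DATA remaining=2 emitted=8 chunks_done=1
Byte 16 = 'j': mode=DATA remaining=1 emitted=9 chunks_done=1
Byte 17 = 'e': mode=DATA_DONE remaining=0 emitted=10 chunks_done=1
Byte 18 = 0x0D: mode=DATA_CR remaining=0 emitted=10 chunks_done=1
Byte 19 = 0x0A: mode=SIZE remaining=0 emitted=10 chunks_done=2
Byte 20 = '0': mode=SIZE remaining=0 emitted=10 chunks_done=2
Byte 21 = 0x0D: mode=SIZE_CR remaining=0 emitted=10 chunks_done=2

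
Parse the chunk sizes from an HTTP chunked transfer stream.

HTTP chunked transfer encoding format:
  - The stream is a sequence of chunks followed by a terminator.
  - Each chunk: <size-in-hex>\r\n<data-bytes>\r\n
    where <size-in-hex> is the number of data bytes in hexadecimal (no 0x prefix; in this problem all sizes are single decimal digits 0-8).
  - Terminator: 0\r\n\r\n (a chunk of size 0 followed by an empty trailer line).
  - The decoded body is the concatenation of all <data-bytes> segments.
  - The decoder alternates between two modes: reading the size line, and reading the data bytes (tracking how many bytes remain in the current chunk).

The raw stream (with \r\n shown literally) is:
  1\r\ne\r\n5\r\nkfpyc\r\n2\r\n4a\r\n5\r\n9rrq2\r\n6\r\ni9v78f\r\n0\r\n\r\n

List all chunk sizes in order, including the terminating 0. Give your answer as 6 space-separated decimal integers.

Answer: 1 5 2 5 6 0

Derivation:
Chunk 1: stream[0..1]='1' size=0x1=1, data at stream[3..4]='e' -> body[0..1], body so far='e'
Chunk 2: stream[6..7]='5' size=0x5=5, data at stream[9..14]='kfpyc' -> body[1..6], body so far='ekfpyc'
Chunk 3: stream[16..17]='2' size=0x2=2, data at stream[19..21]='4a' -> body[6..8], body so far='ekfpyc4a'
Chunk 4: stream[23..24]='5' size=0x5=5, data at stream[26..31]='9rrq2' -> body[8..13], body so far='ekfpyc4a9rrq2'
Chunk 5: stream[33..34]='6' size=0x6=6, data at stream[36..42]='i9v78f' -> body[13..19], body so far='ekfpyc4a9rrq2i9v78f'
Chunk 6: stream[44..45]='0' size=0 (terminator). Final body='ekfpyc4a9rrq2i9v78f' (19 bytes)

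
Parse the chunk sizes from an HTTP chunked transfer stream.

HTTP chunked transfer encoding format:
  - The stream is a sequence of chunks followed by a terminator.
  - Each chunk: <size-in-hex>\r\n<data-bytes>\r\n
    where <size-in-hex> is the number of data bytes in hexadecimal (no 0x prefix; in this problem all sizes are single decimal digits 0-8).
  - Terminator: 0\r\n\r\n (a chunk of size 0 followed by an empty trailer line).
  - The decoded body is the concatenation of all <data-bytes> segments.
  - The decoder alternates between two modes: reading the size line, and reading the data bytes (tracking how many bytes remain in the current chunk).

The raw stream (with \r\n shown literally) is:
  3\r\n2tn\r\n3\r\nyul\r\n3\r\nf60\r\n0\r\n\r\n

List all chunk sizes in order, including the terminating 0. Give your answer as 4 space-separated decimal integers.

Chunk 1: stream[0..1]='3' size=0x3=3, data at stream[3..6]='2tn' -> body[0..3], body so far='2tn'
Chunk 2: stream[8..9]='3' size=0x3=3, data at stream[11..14]='yul' -> body[3..6], body so far='2tnyul'
Chunk 3: stream[16..17]='3' size=0x3=3, data at stream[19..22]='f60' -> body[6..9], body so far='2tnyulf60'
Chunk 4: stream[24..25]='0' size=0 (terminator). Final body='2tnyulf60' (9 bytes)

Answer: 3 3 3 0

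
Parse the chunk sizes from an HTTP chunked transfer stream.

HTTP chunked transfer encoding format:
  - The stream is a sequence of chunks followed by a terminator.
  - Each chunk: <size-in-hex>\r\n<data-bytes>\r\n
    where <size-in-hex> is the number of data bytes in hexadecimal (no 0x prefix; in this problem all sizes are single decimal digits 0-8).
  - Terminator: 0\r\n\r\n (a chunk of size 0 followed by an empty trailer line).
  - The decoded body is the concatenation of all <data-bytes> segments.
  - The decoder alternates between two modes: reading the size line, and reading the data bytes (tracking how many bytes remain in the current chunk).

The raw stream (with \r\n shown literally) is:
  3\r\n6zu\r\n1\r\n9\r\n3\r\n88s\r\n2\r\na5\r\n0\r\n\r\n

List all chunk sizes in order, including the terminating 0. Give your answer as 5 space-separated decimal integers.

Answer: 3 1 3 2 0

Derivation:
Chunk 1: stream[0..1]='3' size=0x3=3, data at stream[3..6]='6zu' -> body[0..3], body so far='6zu'
Chunk 2: stream[8..9]='1' size=0x1=1, data at stream[11..12]='9' -> body[3..4], body so far='6zu9'
Chunk 3: stream[14..15]='3' size=0x3=3, data at stream[17..20]='88s' -> body[4..7], body so far='6zu988s'
Chunk 4: stream[22..23]='2' size=0x2=2, data at stream[25..27]='a5' -> body[7..9], body so far='6zu988sa5'
Chunk 5: stream[29..30]='0' size=0 (terminator). Final body='6zu988sa5' (9 bytes)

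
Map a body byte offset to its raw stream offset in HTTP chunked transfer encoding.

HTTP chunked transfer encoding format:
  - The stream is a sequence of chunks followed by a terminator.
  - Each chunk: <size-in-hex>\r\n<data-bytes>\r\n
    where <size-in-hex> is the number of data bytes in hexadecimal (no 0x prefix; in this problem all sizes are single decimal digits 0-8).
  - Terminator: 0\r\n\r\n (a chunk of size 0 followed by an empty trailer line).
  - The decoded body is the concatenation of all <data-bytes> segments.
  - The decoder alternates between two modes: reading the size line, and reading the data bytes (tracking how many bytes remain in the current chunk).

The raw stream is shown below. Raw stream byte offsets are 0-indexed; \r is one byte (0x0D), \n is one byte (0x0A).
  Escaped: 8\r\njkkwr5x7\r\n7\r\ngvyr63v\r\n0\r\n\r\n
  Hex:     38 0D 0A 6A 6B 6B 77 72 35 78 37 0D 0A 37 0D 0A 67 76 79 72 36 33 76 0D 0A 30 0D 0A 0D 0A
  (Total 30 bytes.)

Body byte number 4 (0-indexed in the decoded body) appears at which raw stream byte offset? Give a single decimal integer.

Chunk 1: stream[0..1]='8' size=0x8=8, data at stream[3..11]='jkkwr5x7' -> body[0..8], body so far='jkkwr5x7'
Chunk 2: stream[13..14]='7' size=0x7=7, data at stream[16..23]='gvyr63v' -> body[8..15], body so far='jkkwr5x7gvyr63v'
Chunk 3: stream[25..26]='0' size=0 (terminator). Final body='jkkwr5x7gvyr63v' (15 bytes)
Body byte 4 at stream offset 7

Answer: 7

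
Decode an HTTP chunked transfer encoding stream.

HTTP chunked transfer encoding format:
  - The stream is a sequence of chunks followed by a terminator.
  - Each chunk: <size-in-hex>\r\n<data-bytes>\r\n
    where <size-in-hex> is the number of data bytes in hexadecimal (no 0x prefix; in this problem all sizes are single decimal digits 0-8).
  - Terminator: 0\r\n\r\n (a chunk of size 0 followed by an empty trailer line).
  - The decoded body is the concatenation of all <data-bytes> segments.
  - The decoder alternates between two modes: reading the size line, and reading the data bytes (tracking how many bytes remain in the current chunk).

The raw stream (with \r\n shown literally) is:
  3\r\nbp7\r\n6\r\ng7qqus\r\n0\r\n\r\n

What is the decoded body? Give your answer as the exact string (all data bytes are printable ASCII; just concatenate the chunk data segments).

Chunk 1: stream[0..1]='3' size=0x3=3, data at stream[3..6]='bp7' -> body[0..3], body so far='bp7'
Chunk 2: stream[8..9]='6' size=0x6=6, data at stream[11..17]='g7qqus' -> body[3..9], body so far='bp7g7qqus'
Chunk 3: stream[19..20]='0' size=0 (terminator). Final body='bp7g7qqus' (9 bytes)

Answer: bp7g7qqus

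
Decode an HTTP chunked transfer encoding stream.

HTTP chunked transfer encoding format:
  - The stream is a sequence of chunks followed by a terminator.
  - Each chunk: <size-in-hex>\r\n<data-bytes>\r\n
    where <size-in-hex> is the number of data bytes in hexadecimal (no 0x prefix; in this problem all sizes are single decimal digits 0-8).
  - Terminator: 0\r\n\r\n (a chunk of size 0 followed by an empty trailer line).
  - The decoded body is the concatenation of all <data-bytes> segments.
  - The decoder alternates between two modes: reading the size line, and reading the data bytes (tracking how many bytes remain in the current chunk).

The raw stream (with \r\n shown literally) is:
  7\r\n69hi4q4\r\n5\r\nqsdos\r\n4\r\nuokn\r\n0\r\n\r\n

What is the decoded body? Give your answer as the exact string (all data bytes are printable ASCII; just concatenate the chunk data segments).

Chunk 1: stream[0..1]='7' size=0x7=7, data at stream[3..10]='69hi4q4' -> body[0..7], body so far='69hi4q4'
Chunk 2: stream[12..13]='5' size=0x5=5, data at stream[15..20]='qsdos' -> body[7..12], body so far='69hi4q4qsdos'
Chunk 3: stream[22..23]='4' size=0x4=4, data at stream[25..29]='uokn' -> body[12..16], body so far='69hi4q4qsdosuokn'
Chunk 4: stream[31..32]='0' size=0 (terminator). Final body='69hi4q4qsdosuokn' (16 bytes)

Answer: 69hi4q4qsdosuokn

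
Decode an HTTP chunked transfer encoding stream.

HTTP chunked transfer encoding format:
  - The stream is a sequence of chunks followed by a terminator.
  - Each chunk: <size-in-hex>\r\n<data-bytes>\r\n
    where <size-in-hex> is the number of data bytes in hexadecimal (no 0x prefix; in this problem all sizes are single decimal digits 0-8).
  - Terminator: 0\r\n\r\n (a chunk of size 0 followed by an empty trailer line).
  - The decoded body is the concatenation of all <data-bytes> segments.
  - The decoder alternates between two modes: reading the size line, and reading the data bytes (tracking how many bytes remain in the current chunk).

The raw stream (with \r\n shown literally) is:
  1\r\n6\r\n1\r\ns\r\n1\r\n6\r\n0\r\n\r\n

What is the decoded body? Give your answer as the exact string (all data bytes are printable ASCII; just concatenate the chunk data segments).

Chunk 1: stream[0..1]='1' size=0x1=1, data at stream[3..4]='6' -> body[0..1], body so far='6'
Chunk 2: stream[6..7]='1' size=0x1=1, data at stream[9..10]='s' -> body[1..2], body so far='6s'
Chunk 3: stream[12..13]='1' size=0x1=1, data at stream[15..16]='6' -> body[2..3], body so far='6s6'
Chunk 4: stream[18..19]='0' size=0 (terminator). Final body='6s6' (3 bytes)

Answer: 6s6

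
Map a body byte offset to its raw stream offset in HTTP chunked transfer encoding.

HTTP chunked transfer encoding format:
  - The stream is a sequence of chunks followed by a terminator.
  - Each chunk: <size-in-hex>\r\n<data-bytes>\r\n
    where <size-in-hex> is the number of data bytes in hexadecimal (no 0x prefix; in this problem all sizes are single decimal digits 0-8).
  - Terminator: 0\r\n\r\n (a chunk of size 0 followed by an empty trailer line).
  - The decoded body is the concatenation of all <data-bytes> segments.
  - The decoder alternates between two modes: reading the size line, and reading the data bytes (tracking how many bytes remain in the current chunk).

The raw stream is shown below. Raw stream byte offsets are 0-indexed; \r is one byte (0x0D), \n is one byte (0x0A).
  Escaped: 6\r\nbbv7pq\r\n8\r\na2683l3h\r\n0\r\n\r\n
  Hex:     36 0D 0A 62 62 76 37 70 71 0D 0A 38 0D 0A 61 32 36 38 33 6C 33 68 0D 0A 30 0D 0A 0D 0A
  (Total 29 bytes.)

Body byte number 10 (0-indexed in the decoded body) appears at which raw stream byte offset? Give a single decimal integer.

Chunk 1: stream[0..1]='6' size=0x6=6, data at stream[3..9]='bbv7pq' -> body[0..6], body so far='bbv7pq'
Chunk 2: stream[11..12]='8' size=0x8=8, data at stream[14..22]='a2683l3h' -> body[6..14], body so far='bbv7pqa2683l3h'
Chunk 3: stream[24..25]='0' size=0 (terminator). Final body='bbv7pqa2683l3h' (14 bytes)
Body byte 10 at stream offset 18

Answer: 18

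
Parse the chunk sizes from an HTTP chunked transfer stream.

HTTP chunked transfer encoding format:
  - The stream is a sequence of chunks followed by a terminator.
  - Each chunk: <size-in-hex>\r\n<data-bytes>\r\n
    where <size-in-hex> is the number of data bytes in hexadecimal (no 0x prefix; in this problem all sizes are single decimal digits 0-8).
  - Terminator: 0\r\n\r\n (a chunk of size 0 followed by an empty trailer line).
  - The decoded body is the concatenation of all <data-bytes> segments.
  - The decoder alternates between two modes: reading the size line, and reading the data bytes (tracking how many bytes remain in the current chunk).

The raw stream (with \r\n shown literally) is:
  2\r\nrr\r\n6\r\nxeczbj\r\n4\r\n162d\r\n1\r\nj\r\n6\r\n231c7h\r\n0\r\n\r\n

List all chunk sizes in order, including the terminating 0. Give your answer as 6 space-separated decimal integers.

Chunk 1: stream[0..1]='2' size=0x2=2, data at stream[3..5]='rr' -> body[0..2], body so far='rr'
Chunk 2: stream[7..8]='6' size=0x6=6, data at stream[10..16]='xeczbj' -> body[2..8], body so far='rrxeczbj'
Chunk 3: stream[18..19]='4' size=0x4=4, data at stream[21..25]='162d' -> body[8..12], body so far='rrxeczbj162d'
Chunk 4: stream[27..28]='1' size=0x1=1, data at stream[30..31]='j' -> body[12..13], body so far='rrxeczbj162dj'
Chunk 5: stream[33..34]='6' size=0x6=6, data at stream[36..42]='231c7h' -> body[13..19], body so far='rrxeczbj162dj231c7h'
Chunk 6: stream[44..45]='0' size=0 (terminator). Final body='rrxeczbj162dj231c7h' (19 bytes)

Answer: 2 6 4 1 6 0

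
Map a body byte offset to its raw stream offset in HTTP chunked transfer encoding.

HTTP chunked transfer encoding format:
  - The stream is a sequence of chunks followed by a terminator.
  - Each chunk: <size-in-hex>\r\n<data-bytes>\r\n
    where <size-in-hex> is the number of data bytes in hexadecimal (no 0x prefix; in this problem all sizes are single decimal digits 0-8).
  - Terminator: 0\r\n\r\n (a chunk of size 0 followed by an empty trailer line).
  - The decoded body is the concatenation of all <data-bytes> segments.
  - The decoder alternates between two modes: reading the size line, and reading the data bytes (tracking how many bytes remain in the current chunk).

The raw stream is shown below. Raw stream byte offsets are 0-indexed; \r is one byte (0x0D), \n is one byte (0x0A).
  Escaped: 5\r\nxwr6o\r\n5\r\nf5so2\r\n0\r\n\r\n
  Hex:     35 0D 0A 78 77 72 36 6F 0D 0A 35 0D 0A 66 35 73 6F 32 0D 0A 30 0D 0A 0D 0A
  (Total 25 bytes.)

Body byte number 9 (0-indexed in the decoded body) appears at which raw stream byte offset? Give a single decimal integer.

Chunk 1: stream[0..1]='5' size=0x5=5, data at stream[3..8]='xwr6o' -> body[0..5], body so far='xwr6o'
Chunk 2: stream[10..11]='5' size=0x5=5, data at stream[13..18]='f5so2' -> body[5..10], body so far='xwr6of5so2'
Chunk 3: stream[20..21]='0' size=0 (terminator). Final body='xwr6of5so2' (10 bytes)
Body byte 9 at stream offset 17

Answer: 17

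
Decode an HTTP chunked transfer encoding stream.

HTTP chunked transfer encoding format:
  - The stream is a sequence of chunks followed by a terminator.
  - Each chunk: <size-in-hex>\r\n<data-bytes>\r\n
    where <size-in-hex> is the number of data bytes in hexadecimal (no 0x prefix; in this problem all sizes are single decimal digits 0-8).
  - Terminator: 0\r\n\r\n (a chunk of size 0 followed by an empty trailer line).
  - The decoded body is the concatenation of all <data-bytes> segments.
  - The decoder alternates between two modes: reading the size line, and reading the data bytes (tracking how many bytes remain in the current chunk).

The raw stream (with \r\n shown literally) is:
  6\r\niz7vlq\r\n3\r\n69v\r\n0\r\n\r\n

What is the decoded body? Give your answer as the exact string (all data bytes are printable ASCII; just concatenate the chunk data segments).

Answer: iz7vlq69v

Derivation:
Chunk 1: stream[0..1]='6' size=0x6=6, data at stream[3..9]='iz7vlq' -> body[0..6], body so far='iz7vlq'
Chunk 2: stream[11..12]='3' size=0x3=3, data at stream[14..17]='69v' -> body[6..9], body so far='iz7vlq69v'
Chunk 3: stream[19..20]='0' size=0 (terminator). Final body='iz7vlq69v' (9 bytes)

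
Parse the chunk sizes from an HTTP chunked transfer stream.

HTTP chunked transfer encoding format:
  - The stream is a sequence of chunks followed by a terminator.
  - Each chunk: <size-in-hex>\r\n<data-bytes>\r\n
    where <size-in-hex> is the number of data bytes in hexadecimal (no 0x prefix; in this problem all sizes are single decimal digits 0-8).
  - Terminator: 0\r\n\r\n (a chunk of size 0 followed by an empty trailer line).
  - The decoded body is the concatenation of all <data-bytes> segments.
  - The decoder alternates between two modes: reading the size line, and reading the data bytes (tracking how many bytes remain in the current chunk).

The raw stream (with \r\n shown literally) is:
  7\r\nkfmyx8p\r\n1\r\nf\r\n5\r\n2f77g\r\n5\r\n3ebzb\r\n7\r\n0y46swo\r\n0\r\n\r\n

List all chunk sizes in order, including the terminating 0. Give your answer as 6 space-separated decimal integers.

Answer: 7 1 5 5 7 0

Derivation:
Chunk 1: stream[0..1]='7' size=0x7=7, data at stream[3..10]='kfmyx8p' -> body[0..7], body so far='kfmyx8p'
Chunk 2: stream[12..13]='1' size=0x1=1, data at stream[15..16]='f' -> body[7..8], body so far='kfmyx8pf'
Chunk 3: stream[18..19]='5' size=0x5=5, data at stream[21..26]='2f77g' -> body[8..13], body so far='kfmyx8pf2f77g'
Chunk 4: stream[28..29]='5' size=0x5=5, data at stream[31..36]='3ebzb' -> body[13..18], body so far='kfmyx8pf2f77g3ebzb'
Chunk 5: stream[38..39]='7' size=0x7=7, data at stream[41..48]='0y46swo' -> body[18..25], body so far='kfmyx8pf2f77g3ebzb0y46swo'
Chunk 6: stream[50..51]='0' size=0 (terminator). Final body='kfmyx8pf2f77g3ebzb0y46swo' (25 bytes)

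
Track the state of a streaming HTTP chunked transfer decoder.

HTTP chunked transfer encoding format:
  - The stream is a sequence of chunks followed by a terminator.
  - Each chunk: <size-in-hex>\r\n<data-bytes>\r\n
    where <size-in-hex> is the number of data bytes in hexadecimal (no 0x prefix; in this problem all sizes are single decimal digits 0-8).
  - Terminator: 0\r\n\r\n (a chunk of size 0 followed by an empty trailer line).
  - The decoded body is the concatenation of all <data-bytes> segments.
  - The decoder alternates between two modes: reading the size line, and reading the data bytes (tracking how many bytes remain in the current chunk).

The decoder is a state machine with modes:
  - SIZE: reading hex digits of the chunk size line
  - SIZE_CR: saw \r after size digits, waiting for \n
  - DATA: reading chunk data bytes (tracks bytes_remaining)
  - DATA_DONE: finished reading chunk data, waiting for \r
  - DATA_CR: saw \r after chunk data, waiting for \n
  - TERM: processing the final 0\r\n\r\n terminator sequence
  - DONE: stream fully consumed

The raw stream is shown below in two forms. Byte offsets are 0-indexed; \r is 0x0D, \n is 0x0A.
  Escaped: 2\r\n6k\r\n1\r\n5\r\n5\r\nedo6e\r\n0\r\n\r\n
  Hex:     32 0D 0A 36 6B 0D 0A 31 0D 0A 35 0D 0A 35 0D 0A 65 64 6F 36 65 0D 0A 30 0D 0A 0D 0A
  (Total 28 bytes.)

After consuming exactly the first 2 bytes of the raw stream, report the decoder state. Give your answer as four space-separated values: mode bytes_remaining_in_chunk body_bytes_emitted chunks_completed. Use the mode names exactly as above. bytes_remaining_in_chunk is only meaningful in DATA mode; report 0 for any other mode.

Answer: SIZE_CR 0 0 0

Derivation:
Byte 0 = '2': mode=SIZE remaining=0 emitted=0 chunks_done=0
Byte 1 = 0x0D: mode=SIZE_CR remaining=0 emitted=0 chunks_done=0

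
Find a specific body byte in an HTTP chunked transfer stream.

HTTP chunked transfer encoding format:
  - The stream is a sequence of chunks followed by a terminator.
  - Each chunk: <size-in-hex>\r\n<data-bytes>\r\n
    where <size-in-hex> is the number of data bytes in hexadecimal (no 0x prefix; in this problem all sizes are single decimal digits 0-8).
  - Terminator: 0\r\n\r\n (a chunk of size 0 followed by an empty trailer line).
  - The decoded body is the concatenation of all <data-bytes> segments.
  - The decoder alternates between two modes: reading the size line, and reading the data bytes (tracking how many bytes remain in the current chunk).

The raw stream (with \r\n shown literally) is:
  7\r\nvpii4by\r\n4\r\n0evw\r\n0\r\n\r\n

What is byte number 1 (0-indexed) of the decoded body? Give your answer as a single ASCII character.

Chunk 1: stream[0..1]='7' size=0x7=7, data at stream[3..10]='vpii4by' -> body[0..7], body so far='vpii4by'
Chunk 2: stream[12..13]='4' size=0x4=4, data at stream[15..19]='0evw' -> body[7..11], body so far='vpii4by0evw'
Chunk 3: stream[21..22]='0' size=0 (terminator). Final body='vpii4by0evw' (11 bytes)
Body byte 1 = 'p'

Answer: p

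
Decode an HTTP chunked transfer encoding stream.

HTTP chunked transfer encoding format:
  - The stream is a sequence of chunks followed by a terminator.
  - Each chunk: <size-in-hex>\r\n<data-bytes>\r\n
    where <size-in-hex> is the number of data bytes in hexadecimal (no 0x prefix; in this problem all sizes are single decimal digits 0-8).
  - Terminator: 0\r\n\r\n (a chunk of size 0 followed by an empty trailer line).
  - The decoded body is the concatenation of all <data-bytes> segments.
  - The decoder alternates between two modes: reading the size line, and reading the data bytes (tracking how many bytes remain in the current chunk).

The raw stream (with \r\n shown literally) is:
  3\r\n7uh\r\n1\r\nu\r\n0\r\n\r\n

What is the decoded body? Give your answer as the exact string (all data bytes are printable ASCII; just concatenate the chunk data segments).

Answer: 7uhu

Derivation:
Chunk 1: stream[0..1]='3' size=0x3=3, data at stream[3..6]='7uh' -> body[0..3], body so far='7uh'
Chunk 2: stream[8..9]='1' size=0x1=1, data at stream[11..12]='u' -> body[3..4], body so far='7uhu'
Chunk 3: stream[14..15]='0' size=0 (terminator). Final body='7uhu' (4 bytes)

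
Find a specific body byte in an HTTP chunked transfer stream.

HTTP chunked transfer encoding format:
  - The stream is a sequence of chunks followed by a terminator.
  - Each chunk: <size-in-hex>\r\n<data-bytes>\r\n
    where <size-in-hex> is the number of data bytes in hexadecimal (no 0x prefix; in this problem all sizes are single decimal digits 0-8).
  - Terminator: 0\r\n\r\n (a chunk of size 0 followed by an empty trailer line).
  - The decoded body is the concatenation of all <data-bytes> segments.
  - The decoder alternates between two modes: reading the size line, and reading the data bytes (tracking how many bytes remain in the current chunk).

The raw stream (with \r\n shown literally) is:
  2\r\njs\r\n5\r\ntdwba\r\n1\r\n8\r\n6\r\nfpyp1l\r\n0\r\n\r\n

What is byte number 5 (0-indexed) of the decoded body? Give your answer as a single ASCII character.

Chunk 1: stream[0..1]='2' size=0x2=2, data at stream[3..5]='js' -> body[0..2], body so far='js'
Chunk 2: stream[7..8]='5' size=0x5=5, data at stream[10..15]='tdwba' -> body[2..7], body so far='jstdwba'
Chunk 3: stream[17..18]='1' size=0x1=1, data at stream[20..21]='8' -> body[7..8], body so far='jstdwba8'
Chunk 4: stream[23..24]='6' size=0x6=6, data at stream[26..32]='fpyp1l' -> body[8..14], body so far='jstdwba8fpyp1l'
Chunk 5: stream[34..35]='0' size=0 (terminator). Final body='jstdwba8fpyp1l' (14 bytes)
Body byte 5 = 'b'

Answer: b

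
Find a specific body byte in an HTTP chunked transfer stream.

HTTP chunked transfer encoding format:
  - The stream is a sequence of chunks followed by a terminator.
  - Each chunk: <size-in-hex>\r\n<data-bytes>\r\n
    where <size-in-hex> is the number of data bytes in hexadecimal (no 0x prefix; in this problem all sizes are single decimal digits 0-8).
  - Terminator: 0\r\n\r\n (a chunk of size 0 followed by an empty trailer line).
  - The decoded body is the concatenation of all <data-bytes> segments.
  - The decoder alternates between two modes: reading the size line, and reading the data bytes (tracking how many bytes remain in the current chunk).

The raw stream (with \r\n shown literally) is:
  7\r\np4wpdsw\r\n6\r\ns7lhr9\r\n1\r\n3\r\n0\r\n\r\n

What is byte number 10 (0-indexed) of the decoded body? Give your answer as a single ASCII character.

Answer: h

Derivation:
Chunk 1: stream[0..1]='7' size=0x7=7, data at stream[3..10]='p4wpdsw' -> body[0..7], body so far='p4wpdsw'
Chunk 2: stream[12..13]='6' size=0x6=6, data at stream[15..21]='s7lhr9' -> body[7..13], body so far='p4wpdsws7lhr9'
Chunk 3: stream[23..24]='1' size=0x1=1, data at stream[26..27]='3' -> body[13..14], body so far='p4wpdsws7lhr93'
Chunk 4: stream[29..30]='0' size=0 (terminator). Final body='p4wpdsws7lhr93' (14 bytes)
Body byte 10 = 'h'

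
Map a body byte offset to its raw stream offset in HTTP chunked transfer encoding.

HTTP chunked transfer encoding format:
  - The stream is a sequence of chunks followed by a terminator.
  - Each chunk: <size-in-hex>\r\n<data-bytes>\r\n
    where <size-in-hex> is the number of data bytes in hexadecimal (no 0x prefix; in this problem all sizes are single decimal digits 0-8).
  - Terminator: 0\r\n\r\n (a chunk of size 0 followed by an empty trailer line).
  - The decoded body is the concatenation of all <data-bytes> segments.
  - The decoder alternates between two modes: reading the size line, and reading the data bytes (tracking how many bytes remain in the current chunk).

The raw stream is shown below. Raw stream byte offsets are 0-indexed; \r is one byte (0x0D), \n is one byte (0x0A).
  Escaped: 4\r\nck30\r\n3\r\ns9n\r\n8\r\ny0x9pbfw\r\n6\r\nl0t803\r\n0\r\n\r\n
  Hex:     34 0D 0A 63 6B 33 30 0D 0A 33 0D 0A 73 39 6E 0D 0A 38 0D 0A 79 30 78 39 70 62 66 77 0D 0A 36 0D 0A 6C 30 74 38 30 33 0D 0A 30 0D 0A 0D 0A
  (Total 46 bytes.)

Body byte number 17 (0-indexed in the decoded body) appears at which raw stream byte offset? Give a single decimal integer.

Chunk 1: stream[0..1]='4' size=0x4=4, data at stream[3..7]='ck30' -> body[0..4], body so far='ck30'
Chunk 2: stream[9..10]='3' size=0x3=3, data at stream[12..15]='s9n' -> body[4..7], body so far='ck30s9n'
Chunk 3: stream[17..18]='8' size=0x8=8, data at stream[20..28]='y0x9pbfw' -> body[7..15], body so far='ck30s9ny0x9pbfw'
Chunk 4: stream[30..31]='6' size=0x6=6, data at stream[33..39]='l0t803' -> body[15..21], body so far='ck30s9ny0x9pbfwl0t803'
Chunk 5: stream[41..42]='0' size=0 (terminator). Final body='ck30s9ny0x9pbfwl0t803' (21 bytes)
Body byte 17 at stream offset 35

Answer: 35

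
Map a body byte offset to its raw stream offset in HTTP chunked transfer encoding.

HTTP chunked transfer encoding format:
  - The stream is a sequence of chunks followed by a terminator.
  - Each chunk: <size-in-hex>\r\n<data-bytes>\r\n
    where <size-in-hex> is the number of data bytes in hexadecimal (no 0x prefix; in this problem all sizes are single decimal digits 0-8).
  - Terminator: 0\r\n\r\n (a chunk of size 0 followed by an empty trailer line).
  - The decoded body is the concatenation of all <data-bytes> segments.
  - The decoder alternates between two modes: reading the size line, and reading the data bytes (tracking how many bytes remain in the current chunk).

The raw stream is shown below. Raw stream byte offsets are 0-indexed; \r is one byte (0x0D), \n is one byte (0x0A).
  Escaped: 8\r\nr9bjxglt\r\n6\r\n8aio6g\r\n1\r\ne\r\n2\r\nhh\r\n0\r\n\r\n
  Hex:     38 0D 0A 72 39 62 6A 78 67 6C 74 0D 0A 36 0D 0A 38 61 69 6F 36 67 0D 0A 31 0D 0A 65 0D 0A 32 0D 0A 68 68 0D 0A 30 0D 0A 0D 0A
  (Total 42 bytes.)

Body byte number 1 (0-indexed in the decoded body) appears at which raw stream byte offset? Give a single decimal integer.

Answer: 4

Derivation:
Chunk 1: stream[0..1]='8' size=0x8=8, data at stream[3..11]='r9bjxglt' -> body[0..8], body so far='r9bjxglt'
Chunk 2: stream[13..14]='6' size=0x6=6, data at stream[16..22]='8aio6g' -> body[8..14], body so far='r9bjxglt8aio6g'
Chunk 3: stream[24..25]='1' size=0x1=1, data at stream[27..28]='e' -> body[14..15], body so far='r9bjxglt8aio6ge'
Chunk 4: stream[30..31]='2' size=0x2=2, data at stream[33..35]='hh' -> body[15..17], body so far='r9bjxglt8aio6gehh'
Chunk 5: stream[37..38]='0' size=0 (terminator). Final body='r9bjxglt8aio6gehh' (17 bytes)
Body byte 1 at stream offset 4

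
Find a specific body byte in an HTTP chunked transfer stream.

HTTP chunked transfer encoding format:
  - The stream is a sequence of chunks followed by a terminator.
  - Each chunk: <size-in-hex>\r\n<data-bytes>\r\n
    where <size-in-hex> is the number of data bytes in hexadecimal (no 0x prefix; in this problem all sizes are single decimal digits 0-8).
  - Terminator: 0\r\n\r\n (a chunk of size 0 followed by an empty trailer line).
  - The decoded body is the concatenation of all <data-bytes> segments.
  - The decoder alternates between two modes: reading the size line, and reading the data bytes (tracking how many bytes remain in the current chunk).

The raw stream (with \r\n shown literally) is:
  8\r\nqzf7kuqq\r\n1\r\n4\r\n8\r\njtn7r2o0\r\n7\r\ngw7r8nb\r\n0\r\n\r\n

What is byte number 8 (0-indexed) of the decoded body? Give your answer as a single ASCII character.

Answer: 4

Derivation:
Chunk 1: stream[0..1]='8' size=0x8=8, data at stream[3..11]='qzf7kuqq' -> body[0..8], body so far='qzf7kuqq'
Chunk 2: stream[13..14]='1' size=0x1=1, data at stream[16..17]='4' -> body[8..9], body so far='qzf7kuqq4'
Chunk 3: stream[19..20]='8' size=0x8=8, data at stream[22..30]='jtn7r2o0' -> body[9..17], body so far='qzf7kuqq4jtn7r2o0'
Chunk 4: stream[32..33]='7' size=0x7=7, data at stream[35..42]='gw7r8nb' -> body[17..24], body so far='qzf7kuqq4jtn7r2o0gw7r8nb'
Chunk 5: stream[44..45]='0' size=0 (terminator). Final body='qzf7kuqq4jtn7r2o0gw7r8nb' (24 bytes)
Body byte 8 = '4'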